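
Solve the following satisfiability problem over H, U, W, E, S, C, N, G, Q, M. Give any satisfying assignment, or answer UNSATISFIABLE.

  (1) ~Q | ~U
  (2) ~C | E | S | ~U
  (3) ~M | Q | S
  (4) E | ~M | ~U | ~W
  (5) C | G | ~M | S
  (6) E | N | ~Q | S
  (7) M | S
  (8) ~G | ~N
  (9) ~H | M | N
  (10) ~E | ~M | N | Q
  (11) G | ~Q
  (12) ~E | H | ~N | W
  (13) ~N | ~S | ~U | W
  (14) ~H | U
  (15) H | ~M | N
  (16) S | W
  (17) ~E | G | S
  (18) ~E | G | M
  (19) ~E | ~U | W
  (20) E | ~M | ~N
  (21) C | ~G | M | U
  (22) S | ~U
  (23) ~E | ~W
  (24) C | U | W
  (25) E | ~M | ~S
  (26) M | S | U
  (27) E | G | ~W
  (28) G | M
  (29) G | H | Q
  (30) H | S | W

Set H = False.
Set U = True.
  then (~Q | ~U) forces Q = False.
  then (S | ~U) forces S = True.
  then (G | H | Q) forces G = True.
  then (~G | ~N) forces N = False.
  then (H | ~M | N) forces M = False.
Set W = False.
  then (~E | ~U | W) forces E = False.
Set C = True.
All clauses satisfied.

H = False, U = True, W = False, E = False, S = True, C = True, N = False, G = True, Q = False, M = False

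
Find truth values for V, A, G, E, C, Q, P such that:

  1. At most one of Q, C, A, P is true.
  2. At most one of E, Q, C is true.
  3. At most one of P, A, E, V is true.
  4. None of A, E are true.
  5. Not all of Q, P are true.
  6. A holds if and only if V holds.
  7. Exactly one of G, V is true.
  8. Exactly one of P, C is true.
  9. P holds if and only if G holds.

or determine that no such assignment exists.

V = False, A = False, G = True, E = False, C = False, Q = False, P = True

  (1) {Q, C, A, P}: 1 true — at most one ✓
  (2) {E, Q, C}: 0 true — at most one ✓
  (3) {P, A, E, V}: 1 true — at most one ✓
  (4) {A, E}: 0 true — none ✓
  (5) {Q, P}: 1/2 true — not all ✓
  (6) A=F, V=F — same ✓
  (7) {G, V}: 1 true — exactly one ✓
  (8) {P, C}: 1 true — exactly one ✓
  (9) P=T, G=T — same ✓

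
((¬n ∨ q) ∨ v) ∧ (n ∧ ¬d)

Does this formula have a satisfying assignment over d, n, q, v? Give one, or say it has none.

d = False, n = True, q = False, v = True

  (¬n ∨ q) ∨ v = True
    ¬n ∨ q = False
      ¬n = False
  n ∧ ¬d = True
    ¬d = True
Both conjuncts True, so the formula holds.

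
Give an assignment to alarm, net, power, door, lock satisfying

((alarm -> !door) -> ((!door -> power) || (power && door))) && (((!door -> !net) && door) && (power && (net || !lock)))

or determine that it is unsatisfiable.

alarm = True; net = True; power = True; door = True; lock = False

  (alarm -> !door) -> ((!door -> power) || (power && door)) = True
    alarm -> !door = False
      !door = False
    (!door -> power) || (power && door) = True
      !door -> power = True
        !door = False
      power && door = True
  ((!door -> !net) && door) && (power && (net || !lock)) = True
    (!door -> !net) && door = True
      !door -> !net = True
        !door = False
        !net = False
    power && (net || !lock) = True
      net || !lock = True
        !lock = True
Both conjuncts True, so the formula holds.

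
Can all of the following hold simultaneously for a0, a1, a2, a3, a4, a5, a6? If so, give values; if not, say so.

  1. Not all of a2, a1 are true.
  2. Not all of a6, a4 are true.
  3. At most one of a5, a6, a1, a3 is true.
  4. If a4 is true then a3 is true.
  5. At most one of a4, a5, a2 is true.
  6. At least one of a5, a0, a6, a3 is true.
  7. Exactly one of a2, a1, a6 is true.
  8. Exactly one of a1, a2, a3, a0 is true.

a0=T, a1=F, a2=F, a3=F, a4=F, a5=F, a6=T

  (1) {a2, a1}: 0/2 true — not all ✓
  (2) {a6, a4}: 1/2 true — not all ✓
  (3) {a5, a6, a1, a3}: 1 true — at most one ✓
  (4) a4=F ⇒ a3: vacuous ✓
  (5) {a4, a5, a2}: 0 true — at most one ✓
  (6) {a5, a0, a6, a3}: 2 true — at least one ✓
  (7) {a2, a1, a6}: 1 true — exactly one ✓
  (8) {a1, a2, a3, a0}: 1 true — exactly one ✓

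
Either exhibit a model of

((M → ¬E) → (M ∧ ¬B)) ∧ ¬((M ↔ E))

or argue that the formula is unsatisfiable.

M: True, E: False, B: False

  (M → ¬E) → (M ∧ ¬B) = True
    M → ¬E = True
      ¬E = True
    M ∧ ¬B = True
      ¬B = True
  ¬((M ↔ E)) = True
    M ↔ E = False
Both conjuncts True, so the formula holds.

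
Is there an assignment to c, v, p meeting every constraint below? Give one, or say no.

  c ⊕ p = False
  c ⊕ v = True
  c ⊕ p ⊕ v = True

c: False; v: True; p: False

c ⊕ p = F ⊕ F = False ✓
c ⊕ v = F ⊕ T = True ✓
c ⊕ p ⊕ v = F ⊕ F ⊕ T = True ✓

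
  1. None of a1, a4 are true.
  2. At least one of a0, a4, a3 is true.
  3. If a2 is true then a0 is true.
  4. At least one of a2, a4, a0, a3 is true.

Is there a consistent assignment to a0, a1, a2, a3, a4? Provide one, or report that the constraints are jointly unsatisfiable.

a0=T; a1=F; a2=F; a3=F; a4=F

  (1) {a1, a4}: 0 true — none ✓
  (2) {a0, a4, a3}: 1 true — at least one ✓
  (3) a2=F ⇒ a0: vacuous ✓
  (4) {a2, a4, a0, a3}: 1 true — at least one ✓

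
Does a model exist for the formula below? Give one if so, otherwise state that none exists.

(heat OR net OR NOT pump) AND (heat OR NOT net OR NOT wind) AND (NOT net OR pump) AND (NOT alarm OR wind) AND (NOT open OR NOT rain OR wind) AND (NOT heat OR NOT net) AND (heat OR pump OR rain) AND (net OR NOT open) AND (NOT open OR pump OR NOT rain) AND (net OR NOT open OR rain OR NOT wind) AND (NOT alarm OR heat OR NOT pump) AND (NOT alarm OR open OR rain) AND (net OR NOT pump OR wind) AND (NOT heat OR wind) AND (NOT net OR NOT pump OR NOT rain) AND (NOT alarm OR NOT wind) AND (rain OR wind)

pump = False, alarm = False, net = False, open = False, rain = False, heat = True, wind = True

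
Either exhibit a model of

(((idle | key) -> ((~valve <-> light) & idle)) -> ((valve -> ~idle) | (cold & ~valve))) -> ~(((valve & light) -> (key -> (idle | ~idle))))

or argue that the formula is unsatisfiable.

cold = True, valve = True, light = False, idle = True, key = False

  (((idle | key) -> ((~valve <-> light) & idle)) -> ((valve -> ~idle) | (cold & ~valve))) -> ~(((valve & light) -> (key -> (idle | ~idle)))) = True
    ((idle | key) -> ((~valve <-> light) & idle)) -> ((valve -> ~idle) | (cold & ~valve)) = False
      (idle | key) -> ((~valve <-> light) & idle) = True
        idle | key = True
        (~valve <-> light) & idle = True
          ~valve <-> light = True
            ~valve = False
      (valve -> ~idle) | (cold & ~valve) = False
        valve -> ~idle = False
          ~idle = False
        cold & ~valve = False
          ~valve = False
    ~(((valve & light) -> (key -> (idle | ~idle)))) = False
      (valve & light) -> (key -> (idle | ~idle)) = True
        valve & light = False
        key -> (idle | ~idle) = True
          idle | ~idle = True
            ~idle = False
The formula evaluates to True.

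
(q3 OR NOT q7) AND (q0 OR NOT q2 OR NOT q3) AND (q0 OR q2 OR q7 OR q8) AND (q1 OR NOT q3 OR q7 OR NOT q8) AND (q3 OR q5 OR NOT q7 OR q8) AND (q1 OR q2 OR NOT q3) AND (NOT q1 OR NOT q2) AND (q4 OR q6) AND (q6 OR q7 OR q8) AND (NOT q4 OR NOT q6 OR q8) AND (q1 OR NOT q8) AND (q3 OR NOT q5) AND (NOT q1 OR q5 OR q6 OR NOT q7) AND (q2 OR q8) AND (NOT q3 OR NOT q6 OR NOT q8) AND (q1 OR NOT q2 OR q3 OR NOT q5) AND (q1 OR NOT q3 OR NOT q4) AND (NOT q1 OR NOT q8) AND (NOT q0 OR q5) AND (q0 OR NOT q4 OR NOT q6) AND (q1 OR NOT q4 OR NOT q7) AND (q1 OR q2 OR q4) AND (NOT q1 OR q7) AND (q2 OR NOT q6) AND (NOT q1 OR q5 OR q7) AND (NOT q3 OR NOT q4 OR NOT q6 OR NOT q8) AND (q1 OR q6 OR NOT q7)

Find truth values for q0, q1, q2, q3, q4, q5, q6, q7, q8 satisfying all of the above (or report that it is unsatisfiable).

q0 = True, q1 = False, q2 = True, q3 = True, q4 = False, q5 = True, q6 = True, q7 = True, q8 = False

Set q0 = True.
  then (NOT q0 OR q5) forces q5 = True.
  then (q3 OR NOT q5) forces q3 = True.
Set q1 = False.
  then (q1 OR q2 OR NOT q3) forces q2 = True.
  then (q1 OR NOT q8) forces q8 = False.
  then (q1 OR NOT q3 OR NOT q4) forces q4 = False.
  then (q4 OR q6) forces q6 = True.
Set q7 = True.
All clauses satisfied.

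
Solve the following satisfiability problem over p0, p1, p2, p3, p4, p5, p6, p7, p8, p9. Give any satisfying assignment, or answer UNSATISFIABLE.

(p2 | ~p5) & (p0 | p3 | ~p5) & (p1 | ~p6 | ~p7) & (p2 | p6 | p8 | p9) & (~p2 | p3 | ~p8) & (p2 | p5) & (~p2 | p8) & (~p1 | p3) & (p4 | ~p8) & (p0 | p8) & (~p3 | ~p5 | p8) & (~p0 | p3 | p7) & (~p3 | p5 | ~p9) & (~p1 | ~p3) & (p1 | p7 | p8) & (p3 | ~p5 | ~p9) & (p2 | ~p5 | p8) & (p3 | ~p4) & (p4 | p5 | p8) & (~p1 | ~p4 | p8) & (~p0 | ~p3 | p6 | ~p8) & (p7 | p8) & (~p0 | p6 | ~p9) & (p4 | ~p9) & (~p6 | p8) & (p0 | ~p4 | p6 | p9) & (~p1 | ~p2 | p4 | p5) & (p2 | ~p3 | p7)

p0 = False, p1 = False, p2 = True, p3 = True, p4 = True, p5 = True, p6 = True, p7 = False, p8 = True, p9 = True

Set p0 = False.
  then (p0 | p8) forces p8 = True.
  then (p4 | ~p8) forces p4 = True.
  then (p3 | ~p4) forces p3 = True.
  then (~p1 | ~p3) forces p1 = False.
Try p2 = False:
  (p2 | ~p5) forces p5 = False.
  clause (p2 | p5) is falsified — backtrack.
So p2 = True.
Set p5 = True.
Set p6 = True.
  then (p1 | ~p6 | ~p7) forces p7 = False.
Set p9 = True.
All clauses satisfied.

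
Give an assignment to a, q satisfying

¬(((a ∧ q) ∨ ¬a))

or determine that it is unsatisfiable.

a=T, q=F

  ¬(((a ∧ q) ∨ ¬a)) = True
    (a ∧ q) ∨ ¬a = False
      a ∧ q = False
      ¬a = False
The formula evaluates to True.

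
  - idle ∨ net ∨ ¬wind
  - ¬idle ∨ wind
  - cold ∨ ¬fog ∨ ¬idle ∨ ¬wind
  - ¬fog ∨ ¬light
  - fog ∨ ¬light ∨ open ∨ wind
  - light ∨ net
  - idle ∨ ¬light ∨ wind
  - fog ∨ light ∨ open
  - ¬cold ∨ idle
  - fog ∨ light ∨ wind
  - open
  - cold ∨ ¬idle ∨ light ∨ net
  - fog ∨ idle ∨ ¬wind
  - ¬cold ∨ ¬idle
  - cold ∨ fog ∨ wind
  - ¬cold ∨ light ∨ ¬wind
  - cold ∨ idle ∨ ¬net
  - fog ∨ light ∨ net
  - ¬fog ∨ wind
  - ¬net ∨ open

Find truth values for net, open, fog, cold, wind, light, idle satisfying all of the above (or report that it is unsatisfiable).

Unit clause (open) forces open = True.
Set net = False.
  then (light ∨ net) forces light = True.
  then (¬fog ∨ ¬light) forces fog = False.
Try cold = True:
  (¬cold ∨ idle) forces idle = True.
  clause (¬cold ∨ ¬idle) is falsified — backtrack.
So cold = False.
  then (cold ∨ fog ∨ wind) forces wind = True.
  then (idle ∨ net ∨ ¬wind) forces idle = True.
All clauses satisfied.

net: False, open: True, fog: False, cold: False, wind: True, light: True, idle: True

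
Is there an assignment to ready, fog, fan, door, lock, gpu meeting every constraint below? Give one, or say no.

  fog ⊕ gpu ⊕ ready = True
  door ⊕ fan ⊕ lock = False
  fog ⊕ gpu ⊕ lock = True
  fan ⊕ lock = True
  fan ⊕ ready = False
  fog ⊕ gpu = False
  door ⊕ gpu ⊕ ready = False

Adding constraints 1, 3, 4, 5 mod 2: every variable appears an even number of times on the left, so the left side is 0.
But the right sides sum to 1 (mod 2). 0 ≠ 1 — the system is inconsistent.

The formula is unsatisfiable.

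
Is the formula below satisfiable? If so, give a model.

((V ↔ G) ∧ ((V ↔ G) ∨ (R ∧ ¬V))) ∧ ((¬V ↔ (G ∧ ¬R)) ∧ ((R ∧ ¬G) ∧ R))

Unsatisfiable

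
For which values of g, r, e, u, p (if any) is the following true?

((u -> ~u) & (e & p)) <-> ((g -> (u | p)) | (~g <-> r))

g: True; r: False; e: True; u: False; p: True

  ((u -> ~u) & (e & p)) <-> ((g -> (u | p)) | (~g <-> r)) = True
    (u -> ~u) & (e & p) = True
      u -> ~u = True
        ~u = True
      e & p = True
    (g -> (u | p)) | (~g <-> r) = True
      g -> (u | p) = True
        u | p = True
      ~g <-> r = True
        ~g = False
The formula evaluates to True.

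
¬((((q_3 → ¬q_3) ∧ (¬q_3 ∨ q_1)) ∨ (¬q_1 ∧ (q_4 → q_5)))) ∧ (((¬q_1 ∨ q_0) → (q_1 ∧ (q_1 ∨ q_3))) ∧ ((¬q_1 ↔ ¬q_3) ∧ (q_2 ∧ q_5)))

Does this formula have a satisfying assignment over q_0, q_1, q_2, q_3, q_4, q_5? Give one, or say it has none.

q_0 = True, q_1 = True, q_2 = True, q_3 = True, q_4 = False, q_5 = True

  ¬((((q_3 → ¬q_3) ∧ (¬q_3 ∨ q_1)) ∨ (¬q_1 ∧ (q_4 → q_5)))) = True
    ((q_3 → ¬q_3) ∧ (¬q_3 ∨ q_1)) ∨ (¬q_1 ∧ (q_4 → q_5)) = False
      (q_3 → ¬q_3) ∧ (¬q_3 ∨ q_1) = False
        q_3 → ¬q_3 = False
          ¬q_3 = False
        ¬q_3 ∨ q_1 = True
          ¬q_3 = False
      ¬q_1 ∧ (q_4 → q_5) = False
        ¬q_1 = False
        q_4 → q_5 = True
  ((¬q_1 ∨ q_0) → (q_1 ∧ (q_1 ∨ q_3))) ∧ ((¬q_1 ↔ ¬q_3) ∧ (q_2 ∧ q_5)) = True
    (¬q_1 ∨ q_0) → (q_1 ∧ (q_1 ∨ q_3)) = True
      ¬q_1 ∨ q_0 = True
        ¬q_1 = False
      q_1 ∧ (q_1 ∨ q_3) = True
        q_1 ∨ q_3 = True
    (¬q_1 ↔ ¬q_3) ∧ (q_2 ∧ q_5) = True
      ¬q_1 ↔ ¬q_3 = True
        ¬q_1 = False
        ¬q_3 = False
      q_2 ∧ q_5 = True
Both conjuncts True, so the formula holds.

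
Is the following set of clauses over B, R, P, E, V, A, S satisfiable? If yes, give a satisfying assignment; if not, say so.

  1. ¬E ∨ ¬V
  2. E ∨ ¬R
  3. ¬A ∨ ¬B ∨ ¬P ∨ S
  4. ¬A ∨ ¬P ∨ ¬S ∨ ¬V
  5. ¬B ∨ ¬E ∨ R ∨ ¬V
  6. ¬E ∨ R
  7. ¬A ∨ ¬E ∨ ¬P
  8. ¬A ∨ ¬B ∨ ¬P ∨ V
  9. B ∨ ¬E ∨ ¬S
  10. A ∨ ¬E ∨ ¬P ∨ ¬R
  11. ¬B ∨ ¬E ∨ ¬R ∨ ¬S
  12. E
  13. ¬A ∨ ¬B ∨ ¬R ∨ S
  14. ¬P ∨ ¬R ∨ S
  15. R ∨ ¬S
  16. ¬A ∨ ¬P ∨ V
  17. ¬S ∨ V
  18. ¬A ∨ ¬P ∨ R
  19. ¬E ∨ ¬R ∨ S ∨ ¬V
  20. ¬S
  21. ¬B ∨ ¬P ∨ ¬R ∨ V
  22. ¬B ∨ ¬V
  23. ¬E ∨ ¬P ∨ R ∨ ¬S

B = False, R = True, P = False, E = True, V = False, A = True, S = False

Unit clause (E) forces E = True.
Unit clause (¬S) forces S = False.
In (¬E ∨ ¬V) only ¬V is left, so V = False.
In (¬E ∨ R) only R is left, so R = True.
In (¬P ∨ ¬R ∨ S) only ¬P is left, so P = False.
Set B = False.
Set A = True.
All clauses satisfied.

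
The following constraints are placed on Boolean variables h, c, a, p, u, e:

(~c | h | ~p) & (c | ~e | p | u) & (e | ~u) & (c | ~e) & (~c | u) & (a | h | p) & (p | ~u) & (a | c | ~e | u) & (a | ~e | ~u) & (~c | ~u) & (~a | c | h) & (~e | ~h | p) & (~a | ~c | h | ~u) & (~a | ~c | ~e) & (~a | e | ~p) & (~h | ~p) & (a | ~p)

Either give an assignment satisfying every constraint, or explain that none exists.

h = True, c = False, a = True, p = False, u = False, e = False

Set h = True.
  then (~h | ~p) forces p = False.
  then (p | ~u) forces u = False.
  then (~e | ~h | p) forces e = False.
  then (~c | u) forces c = False.
Set a = True.
All clauses satisfied.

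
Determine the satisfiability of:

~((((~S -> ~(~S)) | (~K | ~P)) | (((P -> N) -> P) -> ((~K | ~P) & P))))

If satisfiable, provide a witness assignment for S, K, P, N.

S=F, K=T, P=T, N=T

  ~((((~S -> ~(~S)) | (~K | ~P)) | (((P -> N) -> P) -> ((~K | ~P) & P)))) = True
    ((~S -> ~(~S)) | (~K | ~P)) | (((P -> N) -> P) -> ((~K | ~P) & P)) = False
      (~S -> ~(~S)) | (~K | ~P) = False
        ~S -> ~(~S) = False
          ~S = True
          ~(~S) = False
            ~S = True
        ~K | ~P = False
          ~K = False
          ~P = False
      ((P -> N) -> P) -> ((~K | ~P) & P) = False
        (P -> N) -> P = True
          P -> N = True
        (~K | ~P) & P = False
          ~K | ~P = False
            ~K = False
            ~P = False
The formula evaluates to True.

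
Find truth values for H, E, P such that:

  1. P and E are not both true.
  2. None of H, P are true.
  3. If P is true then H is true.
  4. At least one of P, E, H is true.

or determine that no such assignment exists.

H = False, E = True, P = False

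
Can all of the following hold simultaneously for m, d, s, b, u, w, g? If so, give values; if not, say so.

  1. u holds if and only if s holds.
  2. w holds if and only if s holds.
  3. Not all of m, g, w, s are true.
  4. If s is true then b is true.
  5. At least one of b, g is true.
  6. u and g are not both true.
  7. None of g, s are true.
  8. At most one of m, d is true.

m=F, d=F, s=F, b=T, u=F, w=F, g=F

  (1) u=F, s=F — same ✓
  (2) w=F, s=F — same ✓
  (3) {m, g, w, s}: 0/4 true — not all ✓
  (4) s=F ⇒ b: vacuous ✓
  (5) {b, g}: 1 true — at least one ✓
  (6) u=F, g=F — not both ✓
  (7) {g, s}: 0 true — none ✓
  (8) {m, d}: 0 true — at most one ✓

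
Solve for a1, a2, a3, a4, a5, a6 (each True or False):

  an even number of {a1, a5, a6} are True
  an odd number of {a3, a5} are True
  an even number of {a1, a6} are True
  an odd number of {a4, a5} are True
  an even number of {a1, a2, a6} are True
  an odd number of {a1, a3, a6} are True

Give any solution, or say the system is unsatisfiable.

a1=T; a2=F; a3=T; a4=T; a5=F; a6=T

{a1, a5, a6}: 2 true → even ✓
{a3, a5}: 1 true → odd ✓
{a1, a6}: 2 true → even ✓
{a4, a5}: 1 true → odd ✓
{a1, a2, a6}: 2 true → even ✓
{a1, a3, a6}: 3 true → odd ✓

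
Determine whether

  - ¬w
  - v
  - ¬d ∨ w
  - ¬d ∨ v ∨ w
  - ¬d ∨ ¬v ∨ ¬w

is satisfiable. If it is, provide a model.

Unit clause (¬w) forces w = False.
Unit clause (v) forces v = True.
In (¬d ∨ w) only ¬d is left, so d = False.
Check each clause:
  (¬w): ¬w holds.
  (v): v holds.
  (¬d ∨ w): ¬d holds.
  (¬d ∨ v ∨ w): ¬d holds.
  (¬d ∨ ¬v ∨ ¬w): ¬d holds.
All clauses satisfied.

d=F, w=F, v=T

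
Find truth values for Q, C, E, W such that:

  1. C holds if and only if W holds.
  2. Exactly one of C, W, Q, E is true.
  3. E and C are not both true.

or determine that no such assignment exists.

Q=T; C=F; E=F; W=F

  (1) C=F, W=F — same ✓
  (2) {C, W, Q, E}: 1 true — exactly one ✓
  (3) E=F, C=F — not both ✓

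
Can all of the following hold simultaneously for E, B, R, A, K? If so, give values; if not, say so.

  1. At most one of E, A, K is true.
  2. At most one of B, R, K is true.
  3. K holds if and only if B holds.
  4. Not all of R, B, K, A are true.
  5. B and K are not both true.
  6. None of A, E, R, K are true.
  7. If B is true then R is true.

E: False, B: False, R: False, A: False, K: False

  (1) {E, A, K}: 0 true — at most one ✓
  (2) {B, R, K}: 0 true — at most one ✓
  (3) K=F, B=F — same ✓
  (4) {R, B, K, A}: 0/4 true — not all ✓
  (5) B=F, K=F — not both ✓
  (6) {A, E, R, K}: 0 true — none ✓
  (7) B=F ⇒ R: vacuous ✓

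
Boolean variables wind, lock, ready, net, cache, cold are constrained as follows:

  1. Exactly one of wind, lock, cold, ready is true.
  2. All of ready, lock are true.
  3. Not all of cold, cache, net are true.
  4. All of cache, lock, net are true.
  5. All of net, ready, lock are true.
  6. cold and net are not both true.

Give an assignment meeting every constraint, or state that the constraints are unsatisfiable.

Case ready = True:
  (1) with ready=T forces wind = False.
  (1) with ready=T forces lock = False.
  Constraint (2) is violated (lock=F) — contradiction.
Case ready = False:
  Constraint (2) is violated (ready=F) — contradiction.
Both cases fail — unsatisfiable.

The formula is unsatisfiable.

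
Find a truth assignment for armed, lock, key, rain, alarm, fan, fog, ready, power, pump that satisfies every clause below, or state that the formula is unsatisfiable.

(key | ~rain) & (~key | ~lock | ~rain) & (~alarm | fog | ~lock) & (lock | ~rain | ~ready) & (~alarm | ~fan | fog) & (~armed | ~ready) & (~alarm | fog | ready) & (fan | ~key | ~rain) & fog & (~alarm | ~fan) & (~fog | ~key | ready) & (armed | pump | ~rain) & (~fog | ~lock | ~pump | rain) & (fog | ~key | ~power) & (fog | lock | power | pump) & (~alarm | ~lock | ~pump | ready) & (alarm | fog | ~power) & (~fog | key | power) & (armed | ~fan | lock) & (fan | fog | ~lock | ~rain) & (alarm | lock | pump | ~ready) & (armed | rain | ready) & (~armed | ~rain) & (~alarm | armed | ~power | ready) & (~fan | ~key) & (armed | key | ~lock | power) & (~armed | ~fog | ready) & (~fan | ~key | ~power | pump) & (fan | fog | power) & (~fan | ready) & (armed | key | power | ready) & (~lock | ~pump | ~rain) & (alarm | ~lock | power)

armed: False, lock: True, key: False, rain: False, alarm: False, fan: False, fog: True, ready: True, power: True, pump: False

Unit clause (fog) forces fog = True.
Try armed = True:
  (~armed | ~ready) forces ready = False.
  clause (~armed | ~fog | ready) is falsified — backtrack.
So armed = False.
Set lock = True.
Set key = False.
  then (key | ~rain) forces rain = False.
  then (~fog | ~lock | ~pump | rain) forces pump = False.
  then (~fog | key | power) forces power = True.
  then (armed | rain | ready) forces ready = True.
Set alarm = False.
Set fan = False.
All clauses satisfied.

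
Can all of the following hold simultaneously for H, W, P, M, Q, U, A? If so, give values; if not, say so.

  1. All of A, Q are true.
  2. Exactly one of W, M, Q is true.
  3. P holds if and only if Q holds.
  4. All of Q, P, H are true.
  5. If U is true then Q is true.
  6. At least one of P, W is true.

H = True; W = False; P = True; M = False; Q = True; U = True; A = True

  (1) {A, Q}: all 2 true ✓
  (2) {W, M, Q}: 1 true — exactly one ✓
  (3) P=T, Q=T — same ✓
  (4) {Q, P, H}: all 3 true ✓
  (5) U=T ⇒ Q: T ✓
  (6) {P, W}: 1 true — at least one ✓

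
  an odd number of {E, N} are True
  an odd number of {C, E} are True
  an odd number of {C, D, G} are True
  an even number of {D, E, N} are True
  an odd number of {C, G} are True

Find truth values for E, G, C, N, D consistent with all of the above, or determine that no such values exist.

Adding constraints 1, 3, 4, 5 mod 2: every variable appears an even number of times on the left, so the left side is 0.
But the right sides sum to 1 (mod 2). 0 ≠ 1 — the system is inconsistent.

Unsatisfiable — no assignment works.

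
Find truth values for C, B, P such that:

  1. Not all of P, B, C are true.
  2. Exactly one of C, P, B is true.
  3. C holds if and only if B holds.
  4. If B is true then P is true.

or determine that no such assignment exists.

C = False; B = False; P = True

  (1) {P, B, C}: 1/3 true — not all ✓
  (2) {C, P, B}: 1 true — exactly one ✓
  (3) C=F, B=F — same ✓
  (4) B=F ⇒ P: vacuous ✓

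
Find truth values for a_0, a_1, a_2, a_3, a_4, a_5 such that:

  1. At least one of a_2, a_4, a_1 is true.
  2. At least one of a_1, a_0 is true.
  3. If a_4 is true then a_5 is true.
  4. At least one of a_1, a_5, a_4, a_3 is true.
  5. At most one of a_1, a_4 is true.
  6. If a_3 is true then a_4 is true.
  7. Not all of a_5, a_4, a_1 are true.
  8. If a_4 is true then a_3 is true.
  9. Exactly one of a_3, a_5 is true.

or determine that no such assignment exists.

a_0 = False, a_1 = True, a_2 = False, a_3 = False, a_4 = False, a_5 = True

  (1) {a_2, a_4, a_1}: 1 true — at least one ✓
  (2) {a_1, a_0}: 1 true — at least one ✓
  (3) a_4=F ⇒ a_5: vacuous ✓
  (4) {a_1, a_5, a_4, a_3}: 2 true — at least one ✓
  (5) {a_1, a_4}: 1 true — at most one ✓
  (6) a_3=F ⇒ a_4: vacuous ✓
  (7) {a_5, a_4, a_1}: 2/3 true — not all ✓
  (8) a_4=F ⇒ a_3: vacuous ✓
  (9) {a_3, a_5}: 1 true — exactly one ✓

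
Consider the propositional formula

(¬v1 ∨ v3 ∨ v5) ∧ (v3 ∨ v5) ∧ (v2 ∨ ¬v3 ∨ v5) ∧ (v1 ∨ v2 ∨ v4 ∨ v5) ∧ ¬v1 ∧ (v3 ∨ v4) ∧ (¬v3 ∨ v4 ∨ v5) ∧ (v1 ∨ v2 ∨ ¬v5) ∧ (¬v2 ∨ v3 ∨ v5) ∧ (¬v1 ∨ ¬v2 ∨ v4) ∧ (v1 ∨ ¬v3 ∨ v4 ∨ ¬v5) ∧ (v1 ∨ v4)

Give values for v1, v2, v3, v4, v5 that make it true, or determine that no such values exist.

v1: False, v2: True, v3: True, v4: True, v5: False

Unit clause (¬v1) forces v1 = False.
In (v1 ∨ v4) only v4 is left, so v4 = True.
Try v2 = False:
  (v1 ∨ v2 ∨ ¬v5) forces v5 = False.
  (v3 ∨ v5) forces v3 = True.
  clause (v2 ∨ ¬v3 ∨ v5) is falsified — backtrack.
So v2 = True.
Set v3 = True.
Set v5 = False.
All clauses satisfied.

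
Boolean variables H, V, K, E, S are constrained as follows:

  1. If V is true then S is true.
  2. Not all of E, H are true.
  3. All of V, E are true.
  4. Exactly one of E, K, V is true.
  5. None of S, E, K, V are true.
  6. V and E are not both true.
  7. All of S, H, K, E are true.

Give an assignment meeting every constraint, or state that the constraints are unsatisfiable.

Case V = True:
  Constraint (5) is violated (V=T) — contradiction.
Case V = False:
  Constraint (3) is violated (V=F) — contradiction.
Both cases fail — unsatisfiable.

The formula is unsatisfiable.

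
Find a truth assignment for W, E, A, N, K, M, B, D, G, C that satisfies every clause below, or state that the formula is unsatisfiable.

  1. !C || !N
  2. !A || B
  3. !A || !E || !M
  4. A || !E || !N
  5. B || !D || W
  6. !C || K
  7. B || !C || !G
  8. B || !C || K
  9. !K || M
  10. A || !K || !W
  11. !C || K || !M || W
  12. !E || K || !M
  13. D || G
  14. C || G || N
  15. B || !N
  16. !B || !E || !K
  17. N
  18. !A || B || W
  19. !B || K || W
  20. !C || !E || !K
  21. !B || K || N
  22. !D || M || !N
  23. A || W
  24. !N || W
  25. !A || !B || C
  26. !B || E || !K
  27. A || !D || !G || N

W = True, E = False, A = False, N = True, K = False, M = True, B = True, D = False, G = True, C = False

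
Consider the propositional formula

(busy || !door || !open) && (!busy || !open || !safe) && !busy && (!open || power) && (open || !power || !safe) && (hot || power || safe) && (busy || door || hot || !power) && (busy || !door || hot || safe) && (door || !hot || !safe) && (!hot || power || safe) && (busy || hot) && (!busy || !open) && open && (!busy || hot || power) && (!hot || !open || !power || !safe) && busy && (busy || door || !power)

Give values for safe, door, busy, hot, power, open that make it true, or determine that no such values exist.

UNSATISFIABLE

Case busy = True:
  Clause (!busy) is falsified — contradiction.
Case busy = False:
  Clause (busy) is falsified — contradiction.
Both cases fail, so the formula is unsatisfiable.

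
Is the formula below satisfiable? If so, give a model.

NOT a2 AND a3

a2=F; a3=T

  NOT a2 = True
Both conjuncts True, so the formula holds.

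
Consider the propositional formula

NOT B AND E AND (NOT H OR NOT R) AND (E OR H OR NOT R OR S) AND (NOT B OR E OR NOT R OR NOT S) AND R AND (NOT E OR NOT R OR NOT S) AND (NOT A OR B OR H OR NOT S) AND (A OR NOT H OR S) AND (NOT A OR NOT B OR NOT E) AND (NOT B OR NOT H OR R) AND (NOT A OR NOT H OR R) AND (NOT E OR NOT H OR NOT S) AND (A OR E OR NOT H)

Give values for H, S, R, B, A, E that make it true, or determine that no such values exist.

H = False, S = False, R = True, B = False, A = False, E = True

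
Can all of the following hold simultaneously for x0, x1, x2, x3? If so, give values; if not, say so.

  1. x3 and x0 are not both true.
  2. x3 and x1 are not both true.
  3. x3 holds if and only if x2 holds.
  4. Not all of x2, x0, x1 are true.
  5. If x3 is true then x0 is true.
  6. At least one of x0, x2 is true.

x0: True, x1: False, x2: False, x3: False

  (1) x3=F, x0=T — not both ✓
  (2) x3=F, x1=F — not both ✓
  (3) x3=F, x2=F — same ✓
  (4) {x2, x0, x1}: 1/3 true — not all ✓
  (5) x3=F ⇒ x0: vacuous ✓
  (6) {x0, x2}: 1 true — at least one ✓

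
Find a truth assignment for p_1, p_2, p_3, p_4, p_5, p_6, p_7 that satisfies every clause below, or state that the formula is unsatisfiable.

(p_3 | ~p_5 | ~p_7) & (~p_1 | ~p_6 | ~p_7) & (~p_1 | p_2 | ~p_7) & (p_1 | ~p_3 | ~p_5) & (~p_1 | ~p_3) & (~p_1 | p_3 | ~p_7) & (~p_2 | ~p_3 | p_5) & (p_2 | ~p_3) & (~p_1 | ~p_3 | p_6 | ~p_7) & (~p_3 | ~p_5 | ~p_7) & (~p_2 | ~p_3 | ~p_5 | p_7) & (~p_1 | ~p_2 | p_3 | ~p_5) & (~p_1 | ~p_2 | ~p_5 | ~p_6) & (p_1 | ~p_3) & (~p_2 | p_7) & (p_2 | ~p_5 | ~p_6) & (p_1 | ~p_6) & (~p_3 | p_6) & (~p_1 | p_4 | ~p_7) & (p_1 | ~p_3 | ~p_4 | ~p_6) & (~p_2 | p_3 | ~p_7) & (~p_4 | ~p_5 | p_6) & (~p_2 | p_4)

Set p_1 = True.
  then (~p_1 | ~p_3) forces p_3 = False.
  then (~p_1 | p_3 | ~p_7) forces p_7 = False.
  then (~p_2 | p_7) forces p_2 = False.
Set p_4 = False.
Set p_5 = False.
Set p_6 = False.
All clauses satisfied.

p_1 = True; p_2 = False; p_3 = False; p_4 = False; p_5 = False; p_6 = False; p_7 = False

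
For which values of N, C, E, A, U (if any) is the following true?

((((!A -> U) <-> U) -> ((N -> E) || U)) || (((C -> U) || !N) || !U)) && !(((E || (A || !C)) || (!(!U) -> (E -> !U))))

The conjunct !(((E || (A || !C)) || (!(!U) -> (E -> !U)))) is unsatisfiable on its own:
  E = True: this becomes !((True || (!(!U) -> !U))) = False.
  E = False: this becomes !(((A || !C) || True)) = False.
So the whole conjunction is unsatisfiable.

Unsatisfiable — no assignment works.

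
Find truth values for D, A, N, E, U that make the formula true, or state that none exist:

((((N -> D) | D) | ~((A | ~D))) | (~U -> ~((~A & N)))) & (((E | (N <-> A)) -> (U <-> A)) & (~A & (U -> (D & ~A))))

D: True, A: False, N: True, E: True, U: False

  (((N -> D) | D) | ~((A | ~D))) | (~U -> ~((~A & N))) = True
    ((N -> D) | D) | ~((A | ~D)) = True
      (N -> D) | D = True
        N -> D = True
      ~((A | ~D)) = True
        A | ~D = False
          ~D = False
    ~U -> ~((~A & N)) = False
      ~U = True
      ~((~A & N)) = False
        ~A & N = True
          ~A = True
  ((E | (N <-> A)) -> (U <-> A)) & (~A & (U -> (D & ~A))) = True
    (E | (N <-> A)) -> (U <-> A) = True
      E | (N <-> A) = True
        N <-> A = False
      U <-> A = True
    ~A & (U -> (D & ~A)) = True
      ~A = True
      U -> (D & ~A) = True
        D & ~A = True
          ~A = True
Both conjuncts True, so the formula holds.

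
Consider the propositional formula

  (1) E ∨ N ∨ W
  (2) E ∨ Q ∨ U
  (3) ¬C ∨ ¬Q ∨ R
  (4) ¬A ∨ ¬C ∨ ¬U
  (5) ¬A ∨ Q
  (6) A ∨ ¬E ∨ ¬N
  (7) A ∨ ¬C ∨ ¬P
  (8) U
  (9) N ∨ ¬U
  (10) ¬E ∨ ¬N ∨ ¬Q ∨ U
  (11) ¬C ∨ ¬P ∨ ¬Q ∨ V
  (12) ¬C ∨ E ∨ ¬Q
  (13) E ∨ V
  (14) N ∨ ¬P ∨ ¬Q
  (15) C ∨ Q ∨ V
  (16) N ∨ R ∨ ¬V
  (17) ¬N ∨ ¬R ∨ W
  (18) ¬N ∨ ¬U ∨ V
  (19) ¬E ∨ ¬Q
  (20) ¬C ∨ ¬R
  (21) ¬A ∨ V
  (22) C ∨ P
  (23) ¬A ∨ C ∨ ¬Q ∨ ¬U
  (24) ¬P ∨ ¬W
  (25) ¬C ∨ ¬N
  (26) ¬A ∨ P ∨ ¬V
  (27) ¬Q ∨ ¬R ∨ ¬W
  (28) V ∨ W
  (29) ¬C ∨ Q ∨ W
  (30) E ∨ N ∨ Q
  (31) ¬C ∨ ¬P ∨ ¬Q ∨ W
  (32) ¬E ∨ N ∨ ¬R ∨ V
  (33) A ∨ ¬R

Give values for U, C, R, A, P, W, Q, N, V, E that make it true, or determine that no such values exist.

U = True, C = False, R = False, A = False, P = True, W = False, Q = True, N = True, V = True, E = False

Unit clause (U) forces U = True.
In (N ∨ ¬U) only N is left, so N = True.
In (¬N ∨ ¬U ∨ V) only V is left, so V = True.
In (¬C ∨ ¬N) only ¬C is left, so C = False.
In (C ∨ P) only P is left, so P = True.
In (¬P ∨ ¬W) only ¬W is left, so W = False.
In (¬N ∨ ¬R ∨ W) only ¬R is left, so R = False.
Try A = True:
  (¬A ∨ Q) forces Q = True.
  clause (¬A ∨ C ∨ ¬Q ∨ ¬U) is falsified — backtrack.
So A = False.
  then (A ∨ ¬E ∨ ¬N) forces E = False.
Set Q = True.
All clauses satisfied.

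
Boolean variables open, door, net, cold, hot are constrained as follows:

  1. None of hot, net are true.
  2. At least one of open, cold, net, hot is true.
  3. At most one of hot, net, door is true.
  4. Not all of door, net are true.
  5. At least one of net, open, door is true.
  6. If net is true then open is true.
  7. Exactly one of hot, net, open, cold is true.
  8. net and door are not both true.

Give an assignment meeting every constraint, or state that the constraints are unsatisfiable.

open=F; door=T; net=F; cold=T; hot=F

  (1) {hot, net}: 0 true — none ✓
  (2) {open, cold, net, hot}: 1 true — at least one ✓
  (3) {hot, net, door}: 1 true — at most one ✓
  (4) {door, net}: 1/2 true — not all ✓
  (5) {net, open, door}: 1 true — at least one ✓
  (6) net=F ⇒ open: vacuous ✓
  (7) {hot, net, open, cold}: 1 true — exactly one ✓
  (8) net=F, door=T — not both ✓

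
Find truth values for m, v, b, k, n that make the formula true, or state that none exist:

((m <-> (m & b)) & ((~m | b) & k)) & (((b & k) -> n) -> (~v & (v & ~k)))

m=F; v=F; b=T; k=T; n=F

  (m <-> (m & b)) & ((~m | b) & k) = True
    m <-> (m & b) = True
      m & b = False
    (~m | b) & k = True
      ~m | b = True
        ~m = True
  ((b & k) -> n) -> (~v & (v & ~k)) = True
    (b & k) -> n = False
      b & k = True
    ~v & (v & ~k) = False
      ~v = True
      v & ~k = False
        ~k = False
Both conjuncts True, so the formula holds.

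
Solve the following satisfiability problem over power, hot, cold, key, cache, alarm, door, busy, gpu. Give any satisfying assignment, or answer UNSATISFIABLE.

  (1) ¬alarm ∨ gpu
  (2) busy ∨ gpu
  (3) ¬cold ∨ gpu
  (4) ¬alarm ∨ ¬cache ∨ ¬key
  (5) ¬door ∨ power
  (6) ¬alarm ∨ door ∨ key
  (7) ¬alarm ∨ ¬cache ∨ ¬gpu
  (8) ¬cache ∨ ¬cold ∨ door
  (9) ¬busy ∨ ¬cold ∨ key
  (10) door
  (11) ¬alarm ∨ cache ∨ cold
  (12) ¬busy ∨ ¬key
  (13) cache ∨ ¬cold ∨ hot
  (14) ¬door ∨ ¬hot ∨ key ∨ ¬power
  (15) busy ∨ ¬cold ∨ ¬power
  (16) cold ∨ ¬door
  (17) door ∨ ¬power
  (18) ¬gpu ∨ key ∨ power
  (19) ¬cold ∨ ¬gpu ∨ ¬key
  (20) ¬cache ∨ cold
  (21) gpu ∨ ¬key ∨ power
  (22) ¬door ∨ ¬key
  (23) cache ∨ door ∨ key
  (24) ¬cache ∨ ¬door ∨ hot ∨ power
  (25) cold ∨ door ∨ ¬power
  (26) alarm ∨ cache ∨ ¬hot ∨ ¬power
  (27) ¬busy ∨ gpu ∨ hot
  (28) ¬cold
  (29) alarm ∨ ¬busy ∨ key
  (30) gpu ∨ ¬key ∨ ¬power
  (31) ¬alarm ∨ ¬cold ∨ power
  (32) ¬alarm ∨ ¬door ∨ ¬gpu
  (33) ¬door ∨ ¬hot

Case cold = True:
  Clause (¬cold) is falsified — contradiction.
Case cold = False:
  (door) forces door = True.
  Clause (cold ∨ ¬door) is falsified — contradiction.
Both cases fail, so the formula is unsatisfiable.

UNSATISFIABLE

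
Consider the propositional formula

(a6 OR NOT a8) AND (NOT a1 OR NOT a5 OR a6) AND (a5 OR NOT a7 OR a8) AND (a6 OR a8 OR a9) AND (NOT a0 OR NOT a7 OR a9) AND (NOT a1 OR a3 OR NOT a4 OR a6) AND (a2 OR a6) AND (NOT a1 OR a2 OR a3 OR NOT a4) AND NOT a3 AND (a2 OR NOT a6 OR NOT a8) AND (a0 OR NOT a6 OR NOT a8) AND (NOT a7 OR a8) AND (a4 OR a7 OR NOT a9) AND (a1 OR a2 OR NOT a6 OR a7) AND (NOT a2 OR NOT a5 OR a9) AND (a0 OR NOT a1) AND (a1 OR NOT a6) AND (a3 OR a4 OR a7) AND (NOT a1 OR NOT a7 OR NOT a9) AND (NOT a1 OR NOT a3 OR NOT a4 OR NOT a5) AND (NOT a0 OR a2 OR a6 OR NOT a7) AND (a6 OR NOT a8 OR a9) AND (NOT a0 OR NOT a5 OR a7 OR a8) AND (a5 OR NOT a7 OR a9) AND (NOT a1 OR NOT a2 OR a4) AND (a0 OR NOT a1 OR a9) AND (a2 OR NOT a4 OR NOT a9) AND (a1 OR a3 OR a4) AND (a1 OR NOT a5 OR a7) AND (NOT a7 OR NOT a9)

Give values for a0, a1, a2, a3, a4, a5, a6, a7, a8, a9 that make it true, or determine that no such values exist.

Unit clause (NOT a3) forces a3 = False.
Set a0 = True.
Set a1 = True.
Try a2 = False:
  (a2 OR a6) forces a6 = True.
  (NOT a1 OR a2 OR a3 OR NOT a4) forces a4 = False.
  (a2 OR NOT a6 OR NOT a8) forces a8 = False.
  (NOT a7 OR a8) forces a7 = False.
  clause (a3 OR a4 OR a7) is falsified — backtrack.
So a2 = True.
  then (NOT a1 OR NOT a2 OR a4) forces a4 = True.
  then (NOT a1 OR a3 OR NOT a4 OR a6) forces a6 = True.
Set a5 = False.
Set a7 = False.
Set a8 = True.
Set a9 = True.
All clauses satisfied.

a0 = True; a1 = True; a2 = True; a3 = False; a4 = True; a5 = False; a6 = True; a7 = False; a8 = True; a9 = True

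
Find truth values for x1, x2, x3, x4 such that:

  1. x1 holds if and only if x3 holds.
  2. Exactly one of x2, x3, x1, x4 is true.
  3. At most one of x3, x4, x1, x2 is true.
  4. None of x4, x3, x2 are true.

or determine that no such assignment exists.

Case x2 = True:
  Constraint (4) is violated (x2=T) — contradiction.
Case x2 = False:
  (4) forces x4 = False.
  (4) forces x3 = False.
  (1) with x3=F forces x1 = False.
  Constraint (2) is violated (x2=F, x3=F, x1=F, x4=F) — contradiction.
Both cases fail — unsatisfiable.

UNSATISFIABLE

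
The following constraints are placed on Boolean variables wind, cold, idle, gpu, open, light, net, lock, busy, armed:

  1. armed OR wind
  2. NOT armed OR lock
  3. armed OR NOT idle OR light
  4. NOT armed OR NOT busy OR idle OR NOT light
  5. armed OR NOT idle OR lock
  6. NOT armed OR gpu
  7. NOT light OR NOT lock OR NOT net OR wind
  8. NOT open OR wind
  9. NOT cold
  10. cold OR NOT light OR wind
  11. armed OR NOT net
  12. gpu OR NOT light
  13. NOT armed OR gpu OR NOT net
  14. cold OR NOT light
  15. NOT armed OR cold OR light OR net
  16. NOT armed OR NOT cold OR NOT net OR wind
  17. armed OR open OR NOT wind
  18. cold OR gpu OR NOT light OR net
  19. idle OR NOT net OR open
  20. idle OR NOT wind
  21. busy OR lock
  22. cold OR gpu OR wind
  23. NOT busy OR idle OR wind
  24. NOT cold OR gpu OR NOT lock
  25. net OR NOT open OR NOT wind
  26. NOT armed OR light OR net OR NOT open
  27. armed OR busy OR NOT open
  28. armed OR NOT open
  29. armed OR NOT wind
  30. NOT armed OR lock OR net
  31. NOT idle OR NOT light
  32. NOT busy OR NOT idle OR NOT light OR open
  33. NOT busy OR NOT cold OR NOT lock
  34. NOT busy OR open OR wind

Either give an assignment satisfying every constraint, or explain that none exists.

Unit clause (NOT cold) forces cold = False.
In (cold OR NOT light) only NOT light is left, so light = False.
Set wind = True.
  then (idle OR NOT wind) forces idle = True.
  then (armed OR NOT wind) forces armed = True.
  then (NOT armed OR lock) forces lock = True.
  then (NOT armed OR gpu) forces gpu = True.
  then (NOT armed OR cold OR light OR net) forces net = True.
Set open = False.
Set busy = True.
All clauses satisfied.

wind = True; cold = False; idle = True; gpu = True; open = False; light = False; net = True; lock = True; busy = True; armed = True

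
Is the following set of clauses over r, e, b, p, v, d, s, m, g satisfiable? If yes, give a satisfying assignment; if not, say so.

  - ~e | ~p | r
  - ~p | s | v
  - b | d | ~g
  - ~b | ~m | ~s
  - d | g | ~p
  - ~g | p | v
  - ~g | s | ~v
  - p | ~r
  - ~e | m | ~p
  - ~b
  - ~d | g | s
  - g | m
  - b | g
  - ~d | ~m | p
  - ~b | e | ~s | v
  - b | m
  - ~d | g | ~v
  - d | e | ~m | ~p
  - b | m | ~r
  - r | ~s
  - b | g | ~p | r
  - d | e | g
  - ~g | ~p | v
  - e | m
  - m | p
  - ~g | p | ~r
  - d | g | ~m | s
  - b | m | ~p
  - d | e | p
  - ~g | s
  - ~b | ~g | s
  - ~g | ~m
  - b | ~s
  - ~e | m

No satisfying assignment exists.

Case b = True:
  Clause (~b) is falsified — contradiction.
Case b = False:
  (b | g) forces g = True.
  (b | d | ~g) forces d = True.
  (b | m) forces m = True.
  Clause (~g | ~m) is falsified — contradiction.
Both cases fail, so the formula is unsatisfiable.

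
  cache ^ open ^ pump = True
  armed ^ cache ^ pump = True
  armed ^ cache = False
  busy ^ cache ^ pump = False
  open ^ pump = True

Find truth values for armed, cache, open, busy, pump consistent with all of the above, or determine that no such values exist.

armed: False; cache: False; open: False; busy: True; pump: True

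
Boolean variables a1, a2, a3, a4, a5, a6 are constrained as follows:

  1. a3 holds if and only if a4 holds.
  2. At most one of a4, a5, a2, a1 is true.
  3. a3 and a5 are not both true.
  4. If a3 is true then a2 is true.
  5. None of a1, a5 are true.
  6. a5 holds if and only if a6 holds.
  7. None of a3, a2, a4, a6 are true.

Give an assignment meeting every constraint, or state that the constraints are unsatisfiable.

a1: False, a2: False, a3: False, a4: False, a5: False, a6: False

  (1) a3=F, a4=F — same ✓
  (2) {a4, a5, a2, a1}: 0 true — at most one ✓
  (3) a3=F, a5=F — not both ✓
  (4) a3=F ⇒ a2: vacuous ✓
  (5) {a1, a5}: 0 true — none ✓
  (6) a5=F, a6=F — same ✓
  (7) {a3, a2, a4, a6}: 0 true — none ✓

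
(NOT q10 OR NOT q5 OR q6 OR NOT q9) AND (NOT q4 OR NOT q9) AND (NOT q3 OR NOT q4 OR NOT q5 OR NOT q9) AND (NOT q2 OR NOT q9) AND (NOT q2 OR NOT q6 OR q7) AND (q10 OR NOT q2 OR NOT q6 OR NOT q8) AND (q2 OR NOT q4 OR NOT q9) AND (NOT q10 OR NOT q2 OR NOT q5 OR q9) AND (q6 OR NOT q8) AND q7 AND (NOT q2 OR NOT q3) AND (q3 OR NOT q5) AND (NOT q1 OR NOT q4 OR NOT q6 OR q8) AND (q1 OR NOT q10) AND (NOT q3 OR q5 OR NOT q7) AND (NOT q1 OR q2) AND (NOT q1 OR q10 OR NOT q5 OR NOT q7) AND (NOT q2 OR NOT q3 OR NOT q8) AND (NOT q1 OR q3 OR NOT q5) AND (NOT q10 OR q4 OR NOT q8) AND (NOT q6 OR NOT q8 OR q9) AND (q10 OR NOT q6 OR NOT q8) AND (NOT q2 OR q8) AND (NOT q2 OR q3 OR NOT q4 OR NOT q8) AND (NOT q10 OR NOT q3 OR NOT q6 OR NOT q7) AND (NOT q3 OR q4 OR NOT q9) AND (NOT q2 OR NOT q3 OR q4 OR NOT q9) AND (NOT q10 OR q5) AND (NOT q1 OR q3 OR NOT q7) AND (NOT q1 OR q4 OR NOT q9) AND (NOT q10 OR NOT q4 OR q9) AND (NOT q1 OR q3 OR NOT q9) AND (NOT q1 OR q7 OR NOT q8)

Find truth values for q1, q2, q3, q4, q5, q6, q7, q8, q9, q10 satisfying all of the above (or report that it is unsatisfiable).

q1 = False, q2 = False, q3 = False, q4 = True, q5 = False, q6 = True, q7 = True, q8 = False, q9 = False, q10 = False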